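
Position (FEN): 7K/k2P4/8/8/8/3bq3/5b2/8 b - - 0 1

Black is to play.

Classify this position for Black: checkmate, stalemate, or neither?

neither

Black to move; black king on a7.
In check: no.
Legal moves for Black include: Kb8, Ka8, Kb7, Kb6, Ka6, Qe8+, Qe7, Qh6+, Qe6, Qb6, Qg5, Qe5+, Qc5, Qf4, Qe4, Qd4+, Qh3+, Qg3, ... (list truncated; more exist).
Black has legal moves and is not in check → neither.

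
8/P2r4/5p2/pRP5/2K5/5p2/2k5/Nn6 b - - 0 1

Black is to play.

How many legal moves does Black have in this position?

Black to move; king on c2.
In check: yes, from the white knight on a1.
Legal moves: Kd2, Kd1, Kc1.
Count: 3.

3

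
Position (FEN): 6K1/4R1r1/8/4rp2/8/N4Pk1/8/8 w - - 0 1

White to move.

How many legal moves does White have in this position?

White to move; king on g8.
In check: yes, from the black rook on g7.
Legal moves: Kh8, Kf8, Kxg7, Rxg7+.
Count: 4.

4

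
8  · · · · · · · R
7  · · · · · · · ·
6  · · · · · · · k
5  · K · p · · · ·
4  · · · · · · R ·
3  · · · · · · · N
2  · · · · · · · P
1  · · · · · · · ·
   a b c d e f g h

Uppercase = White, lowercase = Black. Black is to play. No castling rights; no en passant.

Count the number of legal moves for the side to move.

Black to move; king on h6.
In check: yes, from the white rook on h8.
Legal moves: none.
Count: 0.

0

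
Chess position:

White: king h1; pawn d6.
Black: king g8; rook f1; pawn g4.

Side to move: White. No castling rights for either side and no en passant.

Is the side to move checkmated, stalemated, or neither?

White to move; white king on h1.
In check: yes, from the black rook on f1.
King squares — g1: attacked by Rf1; g2: available; h2: available.
Legal moves for White: Kh2, Kg2.
White is in check but has 2 legal moves → neither.

neither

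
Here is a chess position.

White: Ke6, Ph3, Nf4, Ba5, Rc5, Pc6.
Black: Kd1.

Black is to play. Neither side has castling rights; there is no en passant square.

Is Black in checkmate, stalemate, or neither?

Black to move; black king on d1.
In check: no.
King squares — c1: attacked by Rc5; e1: attacked by Ba5; c2: attacked by Rc5; d2: attacked by Ba5; e2: attacked by Nf4.
Legal moves for Black: none.
Not in check and no legal moves → stalemate.

stalemate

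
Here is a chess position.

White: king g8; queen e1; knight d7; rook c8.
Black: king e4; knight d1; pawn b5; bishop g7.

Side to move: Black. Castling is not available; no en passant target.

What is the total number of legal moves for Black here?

7

Black to move; king on e4.
In check: yes, from the white queen on e1.
Legal moves: Kf5, Kd5, Kf4, Kd4, Kf3, Kd3, Ne3.
Count: 7.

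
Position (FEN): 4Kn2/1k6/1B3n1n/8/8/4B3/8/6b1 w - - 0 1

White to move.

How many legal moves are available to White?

3

White to move; king on e8.
In check: yes, from the black knight on f6.
Legal moves: Kxf8, Kd8, Ke7.
Count: 3.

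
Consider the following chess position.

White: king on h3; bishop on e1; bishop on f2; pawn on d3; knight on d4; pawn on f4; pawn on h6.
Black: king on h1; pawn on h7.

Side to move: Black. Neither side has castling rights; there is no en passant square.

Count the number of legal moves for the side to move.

Black to move; king on h1.
In check: no.
Legal moves: none.
Count: 0.

0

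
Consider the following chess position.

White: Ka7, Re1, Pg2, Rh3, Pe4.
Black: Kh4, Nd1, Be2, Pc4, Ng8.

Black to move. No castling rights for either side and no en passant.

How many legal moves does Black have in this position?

2

Black to move; king on h4.
In check: yes, from the white rook on h3.
Legal moves: Kg5, Kg4.
Count: 2.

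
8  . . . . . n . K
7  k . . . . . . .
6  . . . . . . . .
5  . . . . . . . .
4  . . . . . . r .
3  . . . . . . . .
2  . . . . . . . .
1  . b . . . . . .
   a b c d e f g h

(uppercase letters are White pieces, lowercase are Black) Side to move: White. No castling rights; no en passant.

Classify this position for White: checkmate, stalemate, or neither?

stalemate

White to move; white king on h8.
In check: no.
King squares — g7: attacked by Rg4; h7: attacked by Bb1; g8: attacked by Rg4.
Legal moves for White: none.
Not in check and no legal moves → stalemate.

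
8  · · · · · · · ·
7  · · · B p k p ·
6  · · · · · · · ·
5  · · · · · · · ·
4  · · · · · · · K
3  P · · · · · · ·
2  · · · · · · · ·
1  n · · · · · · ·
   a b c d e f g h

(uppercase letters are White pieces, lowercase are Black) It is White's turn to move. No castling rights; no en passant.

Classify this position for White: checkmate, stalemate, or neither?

White to move; white king on h4.
In check: no.
Legal moves for White: Be8+, Bc8, Be6+, Bc6, Bf5, Bb5, Bg4, Ba4, Bh3, Kh5, Kg5, Kg4, Kh3, Kg3, a4.
White has 15 legal moves and is not in check → neither.

neither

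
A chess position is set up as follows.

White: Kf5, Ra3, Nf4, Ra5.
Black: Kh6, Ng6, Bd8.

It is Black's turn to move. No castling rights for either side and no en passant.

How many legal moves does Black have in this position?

15

Black to move; king on h6.
In check: no.
Legal moves: Be7, Bc7, Bf6, Bb6, Bg5, Bxa5, Bh4, Kh7, Kg7, Nh8, Nf8, Ne7+, Ne5, Nh4+, Nxf4.
Count: 15.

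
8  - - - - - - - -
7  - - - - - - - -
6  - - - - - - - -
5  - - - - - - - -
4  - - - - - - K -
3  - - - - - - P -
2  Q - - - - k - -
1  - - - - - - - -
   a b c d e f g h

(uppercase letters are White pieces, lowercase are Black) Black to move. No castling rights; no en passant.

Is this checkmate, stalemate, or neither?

neither

Black to move; black king on f2.
In check: yes, from the white queen on a2.
King squares — e1: available; f1: available; g1: available; e2: attacked by Qa2; g2: attacked by Qa2; e3: available; f3: attacked by Kg4; g3: attacked by Kg4.
Legal moves for Black: Ke3, Kg1, Kf1, Ke1.
Black is in check but has 4 legal moves → neither.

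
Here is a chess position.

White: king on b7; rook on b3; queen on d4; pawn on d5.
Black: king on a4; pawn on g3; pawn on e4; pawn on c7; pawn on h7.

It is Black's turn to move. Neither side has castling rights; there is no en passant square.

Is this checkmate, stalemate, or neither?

Black to move; black king on a4.
In check: yes, from the white queen on d4.
Legal moves for Black: Ka5, Kxb3.
Black is in check but has 2 legal moves → neither.

neither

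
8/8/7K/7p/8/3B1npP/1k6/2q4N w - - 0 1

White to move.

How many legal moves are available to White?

4

White to move; king on h6.
In check: yes, from the black queen on c1.
Legal moves: Kh7, Kg7, Kg6, Kxh5.
Count: 4.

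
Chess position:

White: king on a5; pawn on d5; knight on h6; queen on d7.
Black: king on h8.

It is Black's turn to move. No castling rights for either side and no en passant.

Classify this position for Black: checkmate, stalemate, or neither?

Black to move; black king on h8.
In check: no.
King squares — g7: attacked by Qd7; h7: attacked by Qd7; g8: attacked by Nh6.
Legal moves for Black: none.
Not in check and no legal moves → stalemate.

stalemate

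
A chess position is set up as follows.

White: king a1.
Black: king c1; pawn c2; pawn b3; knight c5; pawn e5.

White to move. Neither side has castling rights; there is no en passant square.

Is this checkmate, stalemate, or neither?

White to move; white king on a1.
In check: no.
King squares — b1: attacked by Kc1; a2: attacked by Pb3; b2: attacked by Kc1.
Legal moves for White: none.
Not in check and no legal moves → stalemate.

stalemate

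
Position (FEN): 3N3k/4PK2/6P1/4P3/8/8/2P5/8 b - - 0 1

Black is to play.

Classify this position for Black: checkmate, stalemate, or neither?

stalemate

Black to move; black king on h8.
In check: no.
King squares — g7: attacked by Kf7; h7: attacked by Pg6; g8: attacked by Kf7.
Legal moves for Black: none.
Not in check and no legal moves → stalemate.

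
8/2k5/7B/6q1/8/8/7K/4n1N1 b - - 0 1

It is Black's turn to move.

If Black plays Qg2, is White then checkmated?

yes

After Qg2: white king on h2; in check: yes, from the black queen on g2.
King squares — g1: own knight; h1: attacked by Qg2; g2: attacked by Ne1; g3: attacked by Qg2; h3: attacked by Qg2.
White has no legal moves → checkmate.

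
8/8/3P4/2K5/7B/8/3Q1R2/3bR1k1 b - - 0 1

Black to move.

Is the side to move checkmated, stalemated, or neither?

checkmate

Black to move; black king on g1.
In check: yes, from the white rook on e1.
King squares — f1: attacked by Re1; h1: attacked by Re1; f2: attacked by Qd2; g2: attacked by Rf2; h2: attacked by Rf2.
Legal moves for Black: none.
In check with no legal moves → checkmate.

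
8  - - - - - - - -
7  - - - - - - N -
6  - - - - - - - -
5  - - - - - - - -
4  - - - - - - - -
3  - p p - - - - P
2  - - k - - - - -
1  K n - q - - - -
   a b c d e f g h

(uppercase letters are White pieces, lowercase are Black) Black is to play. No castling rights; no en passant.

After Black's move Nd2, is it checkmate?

After Nd2: white king on a1; in check: yes, from the black queen on d1.
King squares — b1: attacked by Qd1; a2: attacked by Pb3; b2: attacked by Kc2.
White has no legal moves → checkmate.

yes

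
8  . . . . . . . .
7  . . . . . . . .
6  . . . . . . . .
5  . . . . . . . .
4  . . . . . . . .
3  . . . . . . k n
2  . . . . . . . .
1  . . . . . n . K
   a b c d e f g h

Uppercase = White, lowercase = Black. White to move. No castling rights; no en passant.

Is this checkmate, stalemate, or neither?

stalemate

White to move; white king on h1.
In check: no.
King squares — g1: attacked by Nh3; g2: attacked by Kg3; h2: attacked by Nf1.
Legal moves for White: none.
Not in check and no legal moves → stalemate.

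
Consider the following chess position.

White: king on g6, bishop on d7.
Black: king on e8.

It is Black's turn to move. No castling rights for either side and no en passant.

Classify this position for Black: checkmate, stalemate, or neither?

neither

Black to move; black king on e8.
In check: yes, from the white bishop on d7.
King squares — d7: available; e7: available; f7: attacked by Kg6; d8: available; f8: available.
Legal moves for Black: Kf8, Kd8, Ke7, Kxd7.
Black is in check but has 4 legal moves → neither.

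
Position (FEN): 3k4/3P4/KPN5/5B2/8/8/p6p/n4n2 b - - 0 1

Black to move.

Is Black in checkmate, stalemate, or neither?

Black to move; black king on d8.
In check: yes, from the white knight on c6.
King squares — c7: attacked by Pb6; d7: attacked by Bf5; e7: attacked by Nc6; c8: attacked by Pd7; e8: attacked by Pd7.
Legal moves for Black: none.
In check with no legal moves → checkmate.

checkmate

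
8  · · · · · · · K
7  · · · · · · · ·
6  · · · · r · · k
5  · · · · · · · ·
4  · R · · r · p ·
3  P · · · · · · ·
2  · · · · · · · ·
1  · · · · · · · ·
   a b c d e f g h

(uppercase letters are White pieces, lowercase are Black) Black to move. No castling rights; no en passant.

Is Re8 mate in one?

After Re8: white king on h8; in check: yes, from the black rook on e8.
King squares — g7: attacked by Kh6; h7: attacked by Kh6; g8: attacked by Re8.
White has no legal moves → checkmate.

yes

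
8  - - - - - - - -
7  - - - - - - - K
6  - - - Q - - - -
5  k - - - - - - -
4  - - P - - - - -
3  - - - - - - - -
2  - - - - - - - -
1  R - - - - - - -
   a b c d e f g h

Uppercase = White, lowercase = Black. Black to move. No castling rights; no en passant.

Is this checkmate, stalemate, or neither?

checkmate

Black to move; black king on a5.
In check: yes, from the white rook on a1.
King squares — a4: attacked by Ra1; b4: attacked by Qd6; b5: attacked by Pc4; a6: attacked by Ra1; b6: attacked by Qd6.
Legal moves for Black: none.
In check with no legal moves → checkmate.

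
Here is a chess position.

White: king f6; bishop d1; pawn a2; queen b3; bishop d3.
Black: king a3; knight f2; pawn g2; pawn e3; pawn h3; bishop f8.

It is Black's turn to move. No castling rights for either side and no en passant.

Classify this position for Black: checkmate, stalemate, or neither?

Black to move; black king on a3.
In check: yes, from the white queen on b3.
King squares — a2: attacked by Qb3; b2: attacked by Qb3; b3: attacked by Bd1; a4: attacked by Qb3; b4: attacked by Qb3.
Legal moves for Black: none.
In check with no legal moves → checkmate.

checkmate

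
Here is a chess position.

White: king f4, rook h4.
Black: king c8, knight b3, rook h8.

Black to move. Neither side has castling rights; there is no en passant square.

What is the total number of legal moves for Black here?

19

Black to move; king on c8.
In check: no.
Legal moves: Rg8, Rf8+, Re8, Rd8, Rh7, Rh6, Rh5, Rxh4+, Kd8, Kb8, Kd7, Kc7, Kb7, Nc5, Na5, Nd4, Nd2, Nc1, Na1.
Count: 19.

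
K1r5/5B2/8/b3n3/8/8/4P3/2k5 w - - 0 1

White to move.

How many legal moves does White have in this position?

White to move; king on a8.
In check: yes, from the black rook on c8.
Legal moves: Kb7, Ka7.
Count: 2.

2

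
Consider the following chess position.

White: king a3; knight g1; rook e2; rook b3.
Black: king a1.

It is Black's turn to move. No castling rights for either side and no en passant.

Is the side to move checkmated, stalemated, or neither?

stalemate

Black to move; black king on a1.
In check: no.
King squares — b1: attacked by Rb3; a2: attacked by Re2; b2: attacked by Re2.
Legal moves for Black: none.
Not in check and no legal moves → stalemate.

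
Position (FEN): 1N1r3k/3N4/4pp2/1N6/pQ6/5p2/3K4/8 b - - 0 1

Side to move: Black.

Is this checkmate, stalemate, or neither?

Black to move; black king on h8.
In check: no.
Legal moves for Black: Kg8, Kh7, Kg7, Rg8, Rf8, Re8, Rc8, Rxb8, Rxd7+, f5, e5, a3, f2.
Black has 13 legal moves and is not in check → neither.

neither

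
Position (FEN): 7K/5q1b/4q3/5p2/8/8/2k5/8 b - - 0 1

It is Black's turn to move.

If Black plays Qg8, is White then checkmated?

After Qg8: white king on h8; in check: yes, from the black queen on g8.
King squares — g7: attacked by Qg8; h7: attacked by Qg8; g8: attacked by Qe6.
White has no legal moves → checkmate.

yes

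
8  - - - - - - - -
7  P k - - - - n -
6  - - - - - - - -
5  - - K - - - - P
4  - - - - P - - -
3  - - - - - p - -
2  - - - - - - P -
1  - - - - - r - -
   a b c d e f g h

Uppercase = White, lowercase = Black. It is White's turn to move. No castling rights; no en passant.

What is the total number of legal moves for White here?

White to move; king on c5.
In check: no.
Legal moves: Kd6, Kd5, Kb5, Kd4, Kc4, Kb4, gxf3, a8=Q+, a8=R, a8=B+, a8=N, h6, e5, g3, g4.
Count: 15.

15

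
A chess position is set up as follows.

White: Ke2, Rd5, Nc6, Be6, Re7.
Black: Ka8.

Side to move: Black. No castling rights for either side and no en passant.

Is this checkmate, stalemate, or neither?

Black to move; black king on a8.
In check: no.
King squares — a7: attacked by Nc6; b7: attacked by Re7; b8: attacked by Nc6.
Legal moves for Black: none.
Not in check and no legal moves → stalemate.

stalemate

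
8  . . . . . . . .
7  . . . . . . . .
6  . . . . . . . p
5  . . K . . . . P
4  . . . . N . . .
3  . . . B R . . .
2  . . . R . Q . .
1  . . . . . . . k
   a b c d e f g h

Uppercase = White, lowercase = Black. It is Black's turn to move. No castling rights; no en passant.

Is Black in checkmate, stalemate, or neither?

Black to move; black king on h1.
In check: no.
King squares — g1: attacked by Qf2; g2: attacked by Qf2; h2: attacked by Qf2.
Legal moves for Black: none.
Not in check and no legal moves → stalemate.

stalemate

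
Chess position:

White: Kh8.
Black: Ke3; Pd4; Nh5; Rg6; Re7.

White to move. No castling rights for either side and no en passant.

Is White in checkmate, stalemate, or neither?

White to move; white king on h8.
In check: no.
King squares — g7: attacked by Nh5; h7: attacked by Re7; g8: attacked by Rg6.
Legal moves for White: none.
Not in check and no legal moves → stalemate.

stalemate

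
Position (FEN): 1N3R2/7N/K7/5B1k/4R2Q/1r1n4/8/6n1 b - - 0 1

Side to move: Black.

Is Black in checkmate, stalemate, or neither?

checkmate

Black to move; black king on h5.
In check: yes, from the white queen on h4.
King squares — g4: attacked by Re4; h4: attacked by Re4; g5: attacked by Qh4; g6: attacked by Bf5; h6: attacked by Qh4.
Legal moves for Black: none.
In check with no legal moves → checkmate.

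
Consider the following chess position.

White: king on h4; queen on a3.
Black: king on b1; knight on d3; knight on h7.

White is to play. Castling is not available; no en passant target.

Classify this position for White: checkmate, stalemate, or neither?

White to move; white king on h4.
In check: no.
Legal moves for White include: Kh5, Kg4, Kh3, Kg3, Qf8, Qa8, Qe7, Qa7, Qd6, Qa6, Qc5, Qa5, Qb4+, Qa4, Qxd3+, Qc3, Qb3+, Qb2+, ... (list truncated; more exist).
White has legal moves and is not in check → neither.

neither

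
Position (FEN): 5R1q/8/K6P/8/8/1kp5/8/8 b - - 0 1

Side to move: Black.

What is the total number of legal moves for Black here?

16

Black to move; king on b3.
In check: no.
Legal moves: Qg8, Qxf8, Qh7, Qg7, Qxh6+, Qf6+, Qe5, Qd4, Kc4, Kb4, Ka4, Ka3, Kc2, Kb2, Ka2, c2.
Count: 16.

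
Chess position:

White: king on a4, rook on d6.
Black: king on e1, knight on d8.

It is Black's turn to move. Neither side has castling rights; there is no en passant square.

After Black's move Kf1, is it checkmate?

no

After Kf1: white king on a4; in check: no.
White is not in check, so this cannot be checkmate.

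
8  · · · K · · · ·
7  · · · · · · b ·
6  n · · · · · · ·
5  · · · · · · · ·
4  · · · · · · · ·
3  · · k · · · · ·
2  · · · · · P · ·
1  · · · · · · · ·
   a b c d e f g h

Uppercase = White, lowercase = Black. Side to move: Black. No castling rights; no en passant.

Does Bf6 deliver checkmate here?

no

After Bf6: white king on d8; in check: yes, from the black bishop on f6.
White has 3 legal replies: Ke8, Kc8, Kd7.
In check but a legal move exists → not checkmate.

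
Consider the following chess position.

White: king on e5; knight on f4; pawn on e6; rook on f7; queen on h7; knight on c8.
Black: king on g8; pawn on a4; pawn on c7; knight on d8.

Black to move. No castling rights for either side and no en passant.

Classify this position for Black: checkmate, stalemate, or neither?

checkmate

Black to move; black king on g8.
In check: yes, from the white queen on h7.
King squares — f7: attacked by Pe6; g7: attacked by Rf7; h7: attacked by Rf7; f8: attacked by Rf7; h8: attacked by Qh7.
Legal moves for Black: none.
In check with no legal moves → checkmate.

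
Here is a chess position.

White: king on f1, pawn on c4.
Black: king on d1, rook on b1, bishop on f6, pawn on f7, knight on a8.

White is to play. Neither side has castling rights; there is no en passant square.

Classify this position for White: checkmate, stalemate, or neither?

White to move; white king on f1.
In check: no.
Legal moves for White: Kg2, Kf2, Kg1, c5.
White has 4 legal moves and is not in check → neither.

neither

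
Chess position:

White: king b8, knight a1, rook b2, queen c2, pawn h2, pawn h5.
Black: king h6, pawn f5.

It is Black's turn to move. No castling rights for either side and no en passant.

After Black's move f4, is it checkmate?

After f4: white king on b8; in check: no.
White is not in check, so this cannot be checkmate.

no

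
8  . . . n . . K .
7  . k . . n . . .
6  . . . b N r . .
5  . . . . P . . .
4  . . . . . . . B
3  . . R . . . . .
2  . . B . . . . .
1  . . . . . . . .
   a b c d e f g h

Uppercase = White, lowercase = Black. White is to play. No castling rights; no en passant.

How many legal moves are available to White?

3

White to move; king on g8.
In check: yes, from the black knight on e7.
Legal moves: Kh8, Kh7, Kg7.
Count: 3.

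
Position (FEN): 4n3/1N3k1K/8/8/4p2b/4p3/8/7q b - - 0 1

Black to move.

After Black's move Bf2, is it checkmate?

yes

After Bf2: white king on h7; in check: yes, from the black queen on h1.
King squares — g6: attacked by Kf7; h6: attacked by Qh1; g7: attacked by Kf7; g8: attacked by Kf7; h8: attacked by Qh1.
White has no legal moves → checkmate.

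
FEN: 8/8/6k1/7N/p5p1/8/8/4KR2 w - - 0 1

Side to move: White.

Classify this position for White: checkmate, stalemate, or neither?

neither

White to move; white king on e1.
In check: no.
Legal moves for White: Ng7, Nf6, Nf4+, Ng3, Rf8, Rf7, Rf6+, Rf5, Rf4, Rf3, Rf2, Rh1, Rg1, Kf2, Ke2, Kd2, Kd1.
White has 17 legal moves and is not in check → neither.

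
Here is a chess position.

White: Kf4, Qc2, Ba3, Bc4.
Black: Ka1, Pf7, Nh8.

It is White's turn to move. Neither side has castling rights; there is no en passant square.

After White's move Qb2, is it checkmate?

yes

After Qb2: black king on a1; in check: yes, from the white queen on b2.
King squares — b1: attacked by Qb2; a2: attacked by Qb2; b2: attacked by Ba3.
Black has no legal moves → checkmate.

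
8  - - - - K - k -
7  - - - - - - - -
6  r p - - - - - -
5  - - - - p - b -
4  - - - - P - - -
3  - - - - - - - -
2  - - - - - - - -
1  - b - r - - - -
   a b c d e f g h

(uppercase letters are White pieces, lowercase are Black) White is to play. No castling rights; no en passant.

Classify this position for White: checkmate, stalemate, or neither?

stalemate

White to move; white king on e8.
In check: no.
King squares — d7: attacked by Rd1; e7: attacked by Bg5; f7: attacked by Kg8; d8: attacked by Rd1; f8: attacked by Kg8.
Legal moves for White: none.
Not in check and no legal moves → stalemate.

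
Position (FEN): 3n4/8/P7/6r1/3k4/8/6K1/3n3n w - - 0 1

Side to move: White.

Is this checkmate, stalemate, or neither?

White to move; white king on g2.
In check: yes, from the black rook on g5.
King squares — f1: available; g1: attacked by Rg5; h1: available; f2: attacked by Nd1; h2: available; f3: available; g3: attacked by Nh1; h3: available.
Legal moves for White: Kh3, Kf3, Kh2, Kxh1, Kf1.
White is in check but has 5 legal moves → neither.

neither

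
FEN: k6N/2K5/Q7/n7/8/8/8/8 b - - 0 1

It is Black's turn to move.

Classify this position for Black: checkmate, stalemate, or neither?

checkmate

Black to move; black king on a8.
In check: yes, from the white queen on a6.
King squares — a7: attacked by Qa6; b7: attacked by Qa6; b8: attacked by Kc7.
Legal moves for Black: none.
In check with no legal moves → checkmate.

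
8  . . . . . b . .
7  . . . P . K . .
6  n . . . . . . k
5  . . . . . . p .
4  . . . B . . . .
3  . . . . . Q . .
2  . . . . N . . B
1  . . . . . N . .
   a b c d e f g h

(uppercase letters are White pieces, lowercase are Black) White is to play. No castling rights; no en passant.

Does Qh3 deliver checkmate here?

After Qh3: black king on h6; in check: yes, from the white queen on h3.
King squares — g5: own pawn; h5: attacked by Qh3; g6: attacked by Kf7; g7: attacked by Bd4; h7: attacked by Qh3.
Black has no legal moves → checkmate.

yes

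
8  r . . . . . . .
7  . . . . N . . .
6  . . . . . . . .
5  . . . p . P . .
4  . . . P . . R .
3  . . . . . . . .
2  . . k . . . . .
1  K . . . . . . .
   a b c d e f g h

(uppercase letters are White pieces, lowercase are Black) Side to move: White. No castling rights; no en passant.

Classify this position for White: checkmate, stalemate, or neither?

checkmate

White to move; white king on a1.
In check: yes, from the black rook on a8.
King squares — b1: attacked by Kc2; a2: attacked by Ra8; b2: attacked by Kc2.
Legal moves for White: none.
In check with no legal moves → checkmate.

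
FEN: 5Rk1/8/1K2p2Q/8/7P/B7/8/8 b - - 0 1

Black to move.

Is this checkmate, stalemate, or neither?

checkmate

Black to move; black king on g8.
In check: yes, from the white rook on f8.
King squares — f7: attacked by Rf8; g7: attacked by Qh6; h7: attacked by Qh6; f8: attacked by Ba3; h8: attacked by Qh6.
Legal moves for Black: none.
In check with no legal moves → checkmate.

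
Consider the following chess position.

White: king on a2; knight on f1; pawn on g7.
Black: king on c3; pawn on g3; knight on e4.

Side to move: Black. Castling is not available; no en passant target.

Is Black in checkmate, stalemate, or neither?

Black to move; black king on c3.
In check: no.
Legal moves for Black: Nf6, Nd6, Ng5, Nc5, Nf2, Nd2, Kd4, Kc4, Kb4, Kd3, Kc2, g2.
Black has 12 legal moves and is not in check → neither.

neither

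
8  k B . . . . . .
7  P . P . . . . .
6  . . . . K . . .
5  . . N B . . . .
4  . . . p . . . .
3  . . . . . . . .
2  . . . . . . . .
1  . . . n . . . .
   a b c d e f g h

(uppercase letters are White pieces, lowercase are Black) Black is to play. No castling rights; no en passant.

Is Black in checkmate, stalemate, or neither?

checkmate

Black to move; black king on a8.
In check: yes, from the white bishop on d5.
King squares — a7: attacked by Bb8; b7: attacked by Nc5; b8: attacked by Pa7.
Legal moves for Black: none.
In check with no legal moves → checkmate.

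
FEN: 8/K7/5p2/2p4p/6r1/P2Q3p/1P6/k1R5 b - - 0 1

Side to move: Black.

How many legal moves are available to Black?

2

Black to move; king on a1.
In check: yes, from the white rook on c1.
Legal moves: Kxb2, Ka2.
Count: 2.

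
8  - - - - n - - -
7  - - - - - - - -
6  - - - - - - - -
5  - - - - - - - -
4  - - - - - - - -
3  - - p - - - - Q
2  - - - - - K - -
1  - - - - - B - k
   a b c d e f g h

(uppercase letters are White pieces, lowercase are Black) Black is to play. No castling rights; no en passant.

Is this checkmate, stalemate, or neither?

Black to move; black king on h1.
In check: yes, from the white queen on h3.
King squares — g1: attacked by Kf2; g2: attacked by Bf1; h2: attacked by Qh3.
Legal moves for Black: none.
In check with no legal moves → checkmate.

checkmate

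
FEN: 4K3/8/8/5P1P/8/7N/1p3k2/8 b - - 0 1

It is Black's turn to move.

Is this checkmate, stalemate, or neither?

Black to move; black king on f2.
In check: yes, from the white knight on h3.
Legal moves for Black: Kg3, Kf3, Ke3, Kg2, Ke2, Kf1, Ke1.
Black is in check but has 7 legal moves → neither.

neither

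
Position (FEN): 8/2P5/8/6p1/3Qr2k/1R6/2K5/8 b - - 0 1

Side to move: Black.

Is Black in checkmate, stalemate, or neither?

neither

Black to move; black king on h4.
In check: no.
Legal moves for Black: Kh5, Kg4, Rg4, Rf4, Rxd4, g4.
Black has 6 legal moves and is not in check → neither.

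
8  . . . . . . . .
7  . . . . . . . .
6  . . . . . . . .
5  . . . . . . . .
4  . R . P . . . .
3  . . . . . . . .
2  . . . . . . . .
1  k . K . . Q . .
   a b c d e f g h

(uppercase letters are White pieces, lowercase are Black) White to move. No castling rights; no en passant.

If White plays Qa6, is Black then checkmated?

yes

After Qa6: black king on a1; in check: yes, from the white queen on a6.
King squares — b1: attacked by Kc1; a2: attacked by Qa6; b2: attacked by Kc1.
Black has no legal moves → checkmate.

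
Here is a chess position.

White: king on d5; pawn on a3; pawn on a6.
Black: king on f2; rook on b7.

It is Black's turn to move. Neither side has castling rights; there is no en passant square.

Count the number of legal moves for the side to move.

22

Black to move; king on f2.
In check: no.
Legal moves: Rb8, Rh7, Rg7, Rf7, Re7, Rd7+, Rc7, Ra7, Rb6, Rb5+, Rb4, Rb3, Rb2, Rb1, Kg3, Kf3, Ke3, Kg2, Ke2, Kg1, Kf1, Ke1.
Count: 22.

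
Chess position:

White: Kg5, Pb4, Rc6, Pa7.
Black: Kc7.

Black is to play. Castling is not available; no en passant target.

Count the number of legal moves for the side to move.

4

Black to move; king on c7.
In check: yes, from the white rook on c6.
Legal moves: Kd8, Kd7, Kb7, Kxc6.
Count: 4.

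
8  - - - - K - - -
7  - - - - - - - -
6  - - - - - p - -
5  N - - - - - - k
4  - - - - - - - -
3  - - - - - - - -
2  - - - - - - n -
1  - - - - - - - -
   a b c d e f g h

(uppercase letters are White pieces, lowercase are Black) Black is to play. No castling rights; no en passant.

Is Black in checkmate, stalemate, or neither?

Black to move; black king on h5.
In check: no.
Legal moves for Black: Kh6, Kg6, Kg5, Kh4, Kg4, Nh4, Nf4, Ne3, Ne1, f5.
Black has 10 legal moves and is not in check → neither.

neither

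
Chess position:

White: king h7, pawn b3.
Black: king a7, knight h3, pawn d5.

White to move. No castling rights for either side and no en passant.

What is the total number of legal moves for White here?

White to move; king on h7.
In check: no.
Legal moves: Kh8, Kg8, Kg7, Kh6, Kg6, b4.
Count: 6.

6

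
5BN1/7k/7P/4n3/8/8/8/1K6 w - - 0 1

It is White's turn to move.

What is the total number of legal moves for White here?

White to move; king on b1.
In check: no.
Legal moves: Ne7, Nf6+, Bg7, Be7, Bd6, Bc5, Bb4, Ba3, Kc2, Kb2, Ka2, Kc1, Ka1.
Count: 13.

13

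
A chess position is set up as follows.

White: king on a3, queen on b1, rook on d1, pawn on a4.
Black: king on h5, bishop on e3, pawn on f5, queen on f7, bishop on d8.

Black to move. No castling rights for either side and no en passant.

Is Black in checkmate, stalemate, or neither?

Black to move; black king on h5.
In check: no.
Legal moves for Black include: Be7+, Bc7, Bf6, Bdb6, Bdg5, Ba5, Bh4, Qg8, Qf8+, Qe8, Qh7, Qg7, Qe7+, Qd7, Qc7, Qb7, Qa7, Qg6, ... (list truncated; more exist).
Black has legal moves and is not in check → neither.

neither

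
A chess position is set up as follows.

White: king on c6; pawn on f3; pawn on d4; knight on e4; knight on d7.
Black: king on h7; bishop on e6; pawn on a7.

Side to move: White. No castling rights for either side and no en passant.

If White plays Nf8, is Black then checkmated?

After Nf8: black king on h7; in check: yes, from the white knight on f8.
Black has 4 legal replies: Kh8, Kg8, Kg7, Kh6.
In check but a legal move exists → not checkmate.

no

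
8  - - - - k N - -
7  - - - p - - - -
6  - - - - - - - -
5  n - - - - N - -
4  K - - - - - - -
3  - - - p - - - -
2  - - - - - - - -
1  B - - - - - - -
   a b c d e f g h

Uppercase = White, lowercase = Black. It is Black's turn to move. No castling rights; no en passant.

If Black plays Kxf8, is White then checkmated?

no

After Kxf8: white king on a4; in check: no.
White is not in check, so this cannot be checkmate.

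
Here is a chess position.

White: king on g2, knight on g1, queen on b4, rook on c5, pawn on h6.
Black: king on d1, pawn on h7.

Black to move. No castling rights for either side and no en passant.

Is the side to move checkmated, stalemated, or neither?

Black to move; black king on d1.
In check: no.
King squares — c1: attacked by Rc5; e1: attacked by Qb4; c2: attacked by Rc5; d2: attacked by Qb4; e2: attacked by Ng1.
Legal moves for Black: none.
Not in check and no legal moves → stalemate.

stalemate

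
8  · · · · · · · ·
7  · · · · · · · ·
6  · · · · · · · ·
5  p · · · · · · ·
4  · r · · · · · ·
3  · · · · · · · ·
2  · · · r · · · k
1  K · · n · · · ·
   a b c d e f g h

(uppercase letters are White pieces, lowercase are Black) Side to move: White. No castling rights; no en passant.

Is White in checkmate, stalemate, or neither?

stalemate

White to move; white king on a1.
In check: no.
King squares — b1: attacked by Rb4; a2: attacked by Rd2; b2: attacked by Nd1.
Legal moves for White: none.
Not in check and no legal moves → stalemate.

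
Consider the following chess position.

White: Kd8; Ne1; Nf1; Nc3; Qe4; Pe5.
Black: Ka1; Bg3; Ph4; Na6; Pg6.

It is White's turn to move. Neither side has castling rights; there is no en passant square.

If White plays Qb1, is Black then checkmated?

After Qb1: black king on a1; in check: yes, from the white queen on b1.
King squares — b1: attacked by Nc3; a2: attacked by Qb1; b2: attacked by Qb1.
Black has no legal moves → checkmate.

yes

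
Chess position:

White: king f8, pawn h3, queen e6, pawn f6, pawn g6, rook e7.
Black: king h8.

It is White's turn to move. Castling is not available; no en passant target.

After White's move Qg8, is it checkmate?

yes

After Qg8: black king on h8; in check: yes, from the white queen on g8.
King squares — g7: attacked by Pf6; h7: attacked by Pg6; g8: attacked by Kf8.
Black has no legal moves → checkmate.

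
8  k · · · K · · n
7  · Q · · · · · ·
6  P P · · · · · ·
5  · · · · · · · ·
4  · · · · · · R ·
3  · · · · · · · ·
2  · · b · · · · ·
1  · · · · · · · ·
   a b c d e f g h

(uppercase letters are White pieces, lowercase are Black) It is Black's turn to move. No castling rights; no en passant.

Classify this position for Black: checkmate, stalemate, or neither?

Black to move; black king on a8.
In check: yes, from the white queen on b7.
King squares — a7: attacked by Pb6; b7: attacked by Pa6; b8: attacked by Qb7.
Legal moves for Black: none.
In check with no legal moves → checkmate.

checkmate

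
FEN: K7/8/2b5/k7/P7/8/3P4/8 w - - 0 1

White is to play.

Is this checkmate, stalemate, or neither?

neither

White to move; white king on a8.
In check: yes, from the black bishop on c6.
King squares — a7: available; b7: attacked by Bc6; b8: available.
Legal moves for White: Kb8, Ka7.
White is in check but has 2 legal moves → neither.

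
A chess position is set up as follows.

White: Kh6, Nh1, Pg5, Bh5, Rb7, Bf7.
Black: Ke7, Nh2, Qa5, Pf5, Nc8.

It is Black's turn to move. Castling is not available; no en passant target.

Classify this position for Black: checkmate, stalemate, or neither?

neither

Black to move; black king on e7.
In check: yes, from the white rook on b7.
King squares — d6: available; e6: attacked by Bf7; f6: attacked by Pg5; d7: attacked by Rb7; f7: attacked by Bh5; d8: available; e8: attacked by Bf7; f8: available.
Legal moves for Black: Kf8, Kd8, Kd6, Qc7.
Black is in check but has 4 legal moves → neither.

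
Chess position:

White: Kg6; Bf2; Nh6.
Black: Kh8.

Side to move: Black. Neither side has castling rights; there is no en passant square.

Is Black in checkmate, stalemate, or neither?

stalemate

Black to move; black king on h8.
In check: no.
King squares — g7: attacked by Kg6; h7: attacked by Kg6; g8: attacked by Nh6.
Legal moves for Black: none.
Not in check and no legal moves → stalemate.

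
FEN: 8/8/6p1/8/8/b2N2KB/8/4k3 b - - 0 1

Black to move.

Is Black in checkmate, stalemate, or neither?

neither

Black to move; black king on e1.
In check: yes, from the white knight on d3.
King squares — d1: available; f1: attacked by Bh3; d2: available; e2: available; f2: attacked by Nd3.
Legal moves for Black: Ke2, Kd2, Kd1.
Black is in check but has 3 legal moves → neither.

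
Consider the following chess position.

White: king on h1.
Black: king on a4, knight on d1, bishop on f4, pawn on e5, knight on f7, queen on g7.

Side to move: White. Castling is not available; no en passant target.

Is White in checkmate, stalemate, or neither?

stalemate

White to move; white king on h1.
In check: no.
King squares — g1: attacked by Qg7; g2: attacked by Qg7; h2: attacked by Bf4.
Legal moves for White: none.
Not in check and no legal moves → stalemate.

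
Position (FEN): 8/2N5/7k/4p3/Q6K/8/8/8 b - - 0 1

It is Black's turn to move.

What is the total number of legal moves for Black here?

Black to move; king on h6.
In check: no.
Legal moves: Kh7, Kg7, Kg6, e4.
Count: 4.

4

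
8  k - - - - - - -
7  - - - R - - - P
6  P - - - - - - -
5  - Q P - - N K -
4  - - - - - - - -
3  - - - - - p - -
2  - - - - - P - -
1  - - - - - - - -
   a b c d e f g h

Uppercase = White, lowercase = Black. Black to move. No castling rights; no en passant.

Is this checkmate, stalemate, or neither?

Black to move; black king on a8.
In check: no.
King squares — a7: attacked by Rd7; b7: attacked by Qb5; b8: attacked by Qb5.
Legal moves for Black: none.
Not in check and no legal moves → stalemate.

stalemate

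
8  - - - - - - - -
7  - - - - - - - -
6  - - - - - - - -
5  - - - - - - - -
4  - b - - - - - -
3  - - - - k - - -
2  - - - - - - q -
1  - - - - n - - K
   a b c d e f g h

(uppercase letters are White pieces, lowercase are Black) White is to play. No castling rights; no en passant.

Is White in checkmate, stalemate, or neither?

White to move; white king on h1.
In check: yes, from the black queen on g2.
King squares — g1: attacked by Qg2; g2: attacked by Ne1; h2: attacked by Qg2.
Legal moves for White: none.
In check with no legal moves → checkmate.

checkmate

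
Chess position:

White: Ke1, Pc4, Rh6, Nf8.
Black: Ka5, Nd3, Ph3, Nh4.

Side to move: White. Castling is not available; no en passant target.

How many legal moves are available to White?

White to move; king on e1.
In check: yes, from the black knight on d3.
Legal moves: Ke2, Kd2, Kf1, Kd1.
Count: 4.

4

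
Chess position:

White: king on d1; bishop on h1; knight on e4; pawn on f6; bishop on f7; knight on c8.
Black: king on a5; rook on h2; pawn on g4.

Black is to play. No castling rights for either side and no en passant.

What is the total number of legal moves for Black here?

Black to move; king on a5.
In check: no.
Legal moves: Ka6, Kb5, Kb4, Ka4, Rh8, Rh7, Rh6, Rh5, Rh4, Rh3, Rg2, Rf2, Re2, Rd2+, Rc2, Rb2, Ra2, Rxh1+, g3.
Count: 19.

19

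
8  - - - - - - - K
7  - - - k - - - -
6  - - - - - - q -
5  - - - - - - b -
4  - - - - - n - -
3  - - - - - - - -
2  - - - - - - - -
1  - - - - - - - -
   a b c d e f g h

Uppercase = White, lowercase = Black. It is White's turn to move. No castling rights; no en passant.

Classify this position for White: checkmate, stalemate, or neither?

White to move; white king on h8.
In check: no.
King squares — g7: attacked by Qg6; h7: attacked by Qg6; g8: attacked by Qg6.
Legal moves for White: none.
Not in check and no legal moves → stalemate.

stalemate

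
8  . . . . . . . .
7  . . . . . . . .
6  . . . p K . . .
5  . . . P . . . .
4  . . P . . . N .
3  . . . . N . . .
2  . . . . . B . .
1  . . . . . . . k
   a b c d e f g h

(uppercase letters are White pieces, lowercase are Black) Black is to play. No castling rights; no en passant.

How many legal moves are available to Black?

0

Black to move; king on h1.
In check: no.
Legal moves: none.
Count: 0.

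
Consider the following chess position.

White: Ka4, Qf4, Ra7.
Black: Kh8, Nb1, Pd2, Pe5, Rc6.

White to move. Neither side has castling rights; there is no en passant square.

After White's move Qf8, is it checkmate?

yes

After Qf8: black king on h8; in check: yes, from the white queen on f8.
King squares — g7: attacked by Ra7; h7: attacked by Ra7; g8: attacked by Qf8.
Black has no legal moves → checkmate.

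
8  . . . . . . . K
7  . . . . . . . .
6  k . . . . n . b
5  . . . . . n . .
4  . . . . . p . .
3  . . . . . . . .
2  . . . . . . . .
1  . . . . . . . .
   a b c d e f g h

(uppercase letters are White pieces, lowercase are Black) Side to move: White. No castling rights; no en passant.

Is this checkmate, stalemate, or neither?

White to move; white king on h8.
In check: no.
King squares — g7: attacked by Nf5; h7: attacked by Nf6; g8: attacked by Nf6.
Legal moves for White: none.
Not in check and no legal moves → stalemate.

stalemate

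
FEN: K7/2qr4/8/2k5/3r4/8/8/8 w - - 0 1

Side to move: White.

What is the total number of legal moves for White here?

0

White to move; king on a8.
In check: no.
Legal moves: none.
Count: 0.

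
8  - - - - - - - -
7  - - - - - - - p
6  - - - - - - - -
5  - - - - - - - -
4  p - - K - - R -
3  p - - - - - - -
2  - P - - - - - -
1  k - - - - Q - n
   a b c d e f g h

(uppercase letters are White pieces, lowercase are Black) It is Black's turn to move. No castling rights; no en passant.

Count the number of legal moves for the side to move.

Black to move; king on a1.
In check: yes, from the white queen on f1.
Legal moves: Kxb2, Ka2.
Count: 2.

2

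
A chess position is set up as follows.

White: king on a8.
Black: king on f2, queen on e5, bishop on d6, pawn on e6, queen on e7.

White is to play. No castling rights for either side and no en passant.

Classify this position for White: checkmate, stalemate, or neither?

stalemate

White to move; white king on a8.
In check: no.
King squares — a7: attacked by Qe7; b7: attacked by Qe7; b8: attacked by Bd6.
Legal moves for White: none.
Not in check and no legal moves → stalemate.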